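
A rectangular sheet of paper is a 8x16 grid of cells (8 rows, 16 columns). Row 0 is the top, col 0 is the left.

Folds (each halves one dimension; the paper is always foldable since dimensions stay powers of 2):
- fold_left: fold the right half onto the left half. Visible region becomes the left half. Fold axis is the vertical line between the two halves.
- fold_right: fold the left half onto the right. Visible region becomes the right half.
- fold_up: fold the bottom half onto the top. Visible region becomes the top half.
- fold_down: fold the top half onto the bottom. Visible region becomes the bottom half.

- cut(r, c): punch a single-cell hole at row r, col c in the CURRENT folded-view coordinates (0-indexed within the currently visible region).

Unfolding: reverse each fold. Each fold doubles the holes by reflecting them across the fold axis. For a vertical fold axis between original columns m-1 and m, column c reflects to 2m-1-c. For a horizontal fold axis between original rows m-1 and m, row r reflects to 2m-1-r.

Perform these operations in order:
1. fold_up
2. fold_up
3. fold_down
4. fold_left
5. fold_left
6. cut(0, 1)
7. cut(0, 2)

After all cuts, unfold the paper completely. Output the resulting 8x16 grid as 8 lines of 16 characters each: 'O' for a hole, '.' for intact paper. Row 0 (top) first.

Answer: .OO..OO..OO..OO.
.OO..OO..OO..OO.
.OO..OO..OO..OO.
.OO..OO..OO..OO.
.OO..OO..OO..OO.
.OO..OO..OO..OO.
.OO..OO..OO..OO.
.OO..OO..OO..OO.

Derivation:
Op 1 fold_up: fold axis h@4; visible region now rows[0,4) x cols[0,16) = 4x16
Op 2 fold_up: fold axis h@2; visible region now rows[0,2) x cols[0,16) = 2x16
Op 3 fold_down: fold axis h@1; visible region now rows[1,2) x cols[0,16) = 1x16
Op 4 fold_left: fold axis v@8; visible region now rows[1,2) x cols[0,8) = 1x8
Op 5 fold_left: fold axis v@4; visible region now rows[1,2) x cols[0,4) = 1x4
Op 6 cut(0, 1): punch at orig (1,1); cuts so far [(1, 1)]; region rows[1,2) x cols[0,4) = 1x4
Op 7 cut(0, 2): punch at orig (1,2); cuts so far [(1, 1), (1, 2)]; region rows[1,2) x cols[0,4) = 1x4
Unfold 1 (reflect across v@4): 4 holes -> [(1, 1), (1, 2), (1, 5), (1, 6)]
Unfold 2 (reflect across v@8): 8 holes -> [(1, 1), (1, 2), (1, 5), (1, 6), (1, 9), (1, 10), (1, 13), (1, 14)]
Unfold 3 (reflect across h@1): 16 holes -> [(0, 1), (0, 2), (0, 5), (0, 6), (0, 9), (0, 10), (0, 13), (0, 14), (1, 1), (1, 2), (1, 5), (1, 6), (1, 9), (1, 10), (1, 13), (1, 14)]
Unfold 4 (reflect across h@2): 32 holes -> [(0, 1), (0, 2), (0, 5), (0, 6), (0, 9), (0, 10), (0, 13), (0, 14), (1, 1), (1, 2), (1, 5), (1, 6), (1, 9), (1, 10), (1, 13), (1, 14), (2, 1), (2, 2), (2, 5), (2, 6), (2, 9), (2, 10), (2, 13), (2, 14), (3, 1), (3, 2), (3, 5), (3, 6), (3, 9), (3, 10), (3, 13), (3, 14)]
Unfold 5 (reflect across h@4): 64 holes -> [(0, 1), (0, 2), (0, 5), (0, 6), (0, 9), (0, 10), (0, 13), (0, 14), (1, 1), (1, 2), (1, 5), (1, 6), (1, 9), (1, 10), (1, 13), (1, 14), (2, 1), (2, 2), (2, 5), (2, 6), (2, 9), (2, 10), (2, 13), (2, 14), (3, 1), (3, 2), (3, 5), (3, 6), (3, 9), (3, 10), (3, 13), (3, 14), (4, 1), (4, 2), (4, 5), (4, 6), (4, 9), (4, 10), (4, 13), (4, 14), (5, 1), (5, 2), (5, 5), (5, 6), (5, 9), (5, 10), (5, 13), (5, 14), (6, 1), (6, 2), (6, 5), (6, 6), (6, 9), (6, 10), (6, 13), (6, 14), (7, 1), (7, 2), (7, 5), (7, 6), (7, 9), (7, 10), (7, 13), (7, 14)]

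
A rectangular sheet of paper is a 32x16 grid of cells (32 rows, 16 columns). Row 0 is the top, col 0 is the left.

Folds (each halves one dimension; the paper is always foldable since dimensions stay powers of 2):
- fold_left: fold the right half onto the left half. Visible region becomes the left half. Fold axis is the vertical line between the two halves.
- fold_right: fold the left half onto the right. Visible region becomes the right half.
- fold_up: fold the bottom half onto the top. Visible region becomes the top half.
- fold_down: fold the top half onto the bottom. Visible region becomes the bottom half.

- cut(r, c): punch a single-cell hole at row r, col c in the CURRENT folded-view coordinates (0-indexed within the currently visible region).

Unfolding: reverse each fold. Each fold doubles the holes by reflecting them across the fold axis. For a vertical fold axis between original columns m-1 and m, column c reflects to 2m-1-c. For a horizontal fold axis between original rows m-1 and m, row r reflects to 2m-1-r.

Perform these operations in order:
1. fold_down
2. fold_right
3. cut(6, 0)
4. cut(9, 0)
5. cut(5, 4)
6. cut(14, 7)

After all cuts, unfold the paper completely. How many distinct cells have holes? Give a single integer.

Answer: 16

Derivation:
Op 1 fold_down: fold axis h@16; visible region now rows[16,32) x cols[0,16) = 16x16
Op 2 fold_right: fold axis v@8; visible region now rows[16,32) x cols[8,16) = 16x8
Op 3 cut(6, 0): punch at orig (22,8); cuts so far [(22, 8)]; region rows[16,32) x cols[8,16) = 16x8
Op 4 cut(9, 0): punch at orig (25,8); cuts so far [(22, 8), (25, 8)]; region rows[16,32) x cols[8,16) = 16x8
Op 5 cut(5, 4): punch at orig (21,12); cuts so far [(21, 12), (22, 8), (25, 8)]; region rows[16,32) x cols[8,16) = 16x8
Op 6 cut(14, 7): punch at orig (30,15); cuts so far [(21, 12), (22, 8), (25, 8), (30, 15)]; region rows[16,32) x cols[8,16) = 16x8
Unfold 1 (reflect across v@8): 8 holes -> [(21, 3), (21, 12), (22, 7), (22, 8), (25, 7), (25, 8), (30, 0), (30, 15)]
Unfold 2 (reflect across h@16): 16 holes -> [(1, 0), (1, 15), (6, 7), (6, 8), (9, 7), (9, 8), (10, 3), (10, 12), (21, 3), (21, 12), (22, 7), (22, 8), (25, 7), (25, 8), (30, 0), (30, 15)]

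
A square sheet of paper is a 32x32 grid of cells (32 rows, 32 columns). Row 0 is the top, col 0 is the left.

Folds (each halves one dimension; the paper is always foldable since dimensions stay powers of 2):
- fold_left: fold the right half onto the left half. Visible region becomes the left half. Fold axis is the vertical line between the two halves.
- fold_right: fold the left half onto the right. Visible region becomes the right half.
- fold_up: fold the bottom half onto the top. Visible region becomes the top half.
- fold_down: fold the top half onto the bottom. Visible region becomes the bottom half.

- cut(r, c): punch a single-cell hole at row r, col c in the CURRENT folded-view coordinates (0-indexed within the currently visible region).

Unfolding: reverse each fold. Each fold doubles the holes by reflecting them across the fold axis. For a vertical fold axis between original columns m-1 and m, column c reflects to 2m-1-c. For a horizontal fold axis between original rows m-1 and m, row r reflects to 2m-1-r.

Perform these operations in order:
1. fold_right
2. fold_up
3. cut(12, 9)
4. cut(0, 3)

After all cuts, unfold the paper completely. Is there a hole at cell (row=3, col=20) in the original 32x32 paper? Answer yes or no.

Answer: no

Derivation:
Op 1 fold_right: fold axis v@16; visible region now rows[0,32) x cols[16,32) = 32x16
Op 2 fold_up: fold axis h@16; visible region now rows[0,16) x cols[16,32) = 16x16
Op 3 cut(12, 9): punch at orig (12,25); cuts so far [(12, 25)]; region rows[0,16) x cols[16,32) = 16x16
Op 4 cut(0, 3): punch at orig (0,19); cuts so far [(0, 19), (12, 25)]; region rows[0,16) x cols[16,32) = 16x16
Unfold 1 (reflect across h@16): 4 holes -> [(0, 19), (12, 25), (19, 25), (31, 19)]
Unfold 2 (reflect across v@16): 8 holes -> [(0, 12), (0, 19), (12, 6), (12, 25), (19, 6), (19, 25), (31, 12), (31, 19)]
Holes: [(0, 12), (0, 19), (12, 6), (12, 25), (19, 6), (19, 25), (31, 12), (31, 19)]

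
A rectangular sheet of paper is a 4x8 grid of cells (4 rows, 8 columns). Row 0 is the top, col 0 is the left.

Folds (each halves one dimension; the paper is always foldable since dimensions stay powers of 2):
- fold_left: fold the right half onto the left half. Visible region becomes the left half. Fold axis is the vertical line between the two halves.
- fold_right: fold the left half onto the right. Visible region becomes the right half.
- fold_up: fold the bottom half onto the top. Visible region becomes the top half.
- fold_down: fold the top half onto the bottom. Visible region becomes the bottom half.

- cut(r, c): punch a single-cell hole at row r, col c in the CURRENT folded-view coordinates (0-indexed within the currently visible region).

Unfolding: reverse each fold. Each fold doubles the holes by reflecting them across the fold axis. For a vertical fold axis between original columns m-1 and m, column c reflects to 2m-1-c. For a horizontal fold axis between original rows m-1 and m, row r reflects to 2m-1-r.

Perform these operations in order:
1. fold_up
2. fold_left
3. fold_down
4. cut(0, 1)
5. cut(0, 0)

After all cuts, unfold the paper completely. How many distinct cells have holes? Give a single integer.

Answer: 16

Derivation:
Op 1 fold_up: fold axis h@2; visible region now rows[0,2) x cols[0,8) = 2x8
Op 2 fold_left: fold axis v@4; visible region now rows[0,2) x cols[0,4) = 2x4
Op 3 fold_down: fold axis h@1; visible region now rows[1,2) x cols[0,4) = 1x4
Op 4 cut(0, 1): punch at orig (1,1); cuts so far [(1, 1)]; region rows[1,2) x cols[0,4) = 1x4
Op 5 cut(0, 0): punch at orig (1,0); cuts so far [(1, 0), (1, 1)]; region rows[1,2) x cols[0,4) = 1x4
Unfold 1 (reflect across h@1): 4 holes -> [(0, 0), (0, 1), (1, 0), (1, 1)]
Unfold 2 (reflect across v@4): 8 holes -> [(0, 0), (0, 1), (0, 6), (0, 7), (1, 0), (1, 1), (1, 6), (1, 7)]
Unfold 3 (reflect across h@2): 16 holes -> [(0, 0), (0, 1), (0, 6), (0, 7), (1, 0), (1, 1), (1, 6), (1, 7), (2, 0), (2, 1), (2, 6), (2, 7), (3, 0), (3, 1), (3, 6), (3, 7)]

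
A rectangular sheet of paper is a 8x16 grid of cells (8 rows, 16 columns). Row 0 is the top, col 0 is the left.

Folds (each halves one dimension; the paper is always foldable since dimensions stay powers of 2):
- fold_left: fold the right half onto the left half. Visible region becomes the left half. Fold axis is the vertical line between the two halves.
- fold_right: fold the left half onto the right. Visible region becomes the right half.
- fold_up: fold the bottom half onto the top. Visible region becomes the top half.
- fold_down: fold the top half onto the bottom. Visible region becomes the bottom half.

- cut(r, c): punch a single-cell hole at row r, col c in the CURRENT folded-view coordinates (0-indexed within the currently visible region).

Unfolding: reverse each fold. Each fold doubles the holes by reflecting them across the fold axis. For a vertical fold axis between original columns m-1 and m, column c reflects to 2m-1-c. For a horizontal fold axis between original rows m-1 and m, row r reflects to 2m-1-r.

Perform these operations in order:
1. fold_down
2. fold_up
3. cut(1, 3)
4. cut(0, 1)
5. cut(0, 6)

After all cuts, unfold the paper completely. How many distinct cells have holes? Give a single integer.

Answer: 12

Derivation:
Op 1 fold_down: fold axis h@4; visible region now rows[4,8) x cols[0,16) = 4x16
Op 2 fold_up: fold axis h@6; visible region now rows[4,6) x cols[0,16) = 2x16
Op 3 cut(1, 3): punch at orig (5,3); cuts so far [(5, 3)]; region rows[4,6) x cols[0,16) = 2x16
Op 4 cut(0, 1): punch at orig (4,1); cuts so far [(4, 1), (5, 3)]; region rows[4,6) x cols[0,16) = 2x16
Op 5 cut(0, 6): punch at orig (4,6); cuts so far [(4, 1), (4, 6), (5, 3)]; region rows[4,6) x cols[0,16) = 2x16
Unfold 1 (reflect across h@6): 6 holes -> [(4, 1), (4, 6), (5, 3), (6, 3), (7, 1), (7, 6)]
Unfold 2 (reflect across h@4): 12 holes -> [(0, 1), (0, 6), (1, 3), (2, 3), (3, 1), (3, 6), (4, 1), (4, 6), (5, 3), (6, 3), (7, 1), (7, 6)]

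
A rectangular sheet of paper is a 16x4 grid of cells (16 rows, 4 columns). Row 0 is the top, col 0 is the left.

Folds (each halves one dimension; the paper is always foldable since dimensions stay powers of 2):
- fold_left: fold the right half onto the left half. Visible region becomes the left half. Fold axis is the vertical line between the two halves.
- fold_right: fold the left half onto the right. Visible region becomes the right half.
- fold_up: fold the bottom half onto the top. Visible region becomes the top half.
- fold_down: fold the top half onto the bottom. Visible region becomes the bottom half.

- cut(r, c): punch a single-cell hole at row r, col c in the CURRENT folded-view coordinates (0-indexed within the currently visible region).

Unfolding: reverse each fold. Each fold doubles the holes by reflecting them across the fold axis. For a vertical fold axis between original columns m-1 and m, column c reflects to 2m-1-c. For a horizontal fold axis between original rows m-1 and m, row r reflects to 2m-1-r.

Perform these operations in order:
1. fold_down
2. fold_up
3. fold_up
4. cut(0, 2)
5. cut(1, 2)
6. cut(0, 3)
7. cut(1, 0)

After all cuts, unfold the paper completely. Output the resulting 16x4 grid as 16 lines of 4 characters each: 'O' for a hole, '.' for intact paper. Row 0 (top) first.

Op 1 fold_down: fold axis h@8; visible region now rows[8,16) x cols[0,4) = 8x4
Op 2 fold_up: fold axis h@12; visible region now rows[8,12) x cols[0,4) = 4x4
Op 3 fold_up: fold axis h@10; visible region now rows[8,10) x cols[0,4) = 2x4
Op 4 cut(0, 2): punch at orig (8,2); cuts so far [(8, 2)]; region rows[8,10) x cols[0,4) = 2x4
Op 5 cut(1, 2): punch at orig (9,2); cuts so far [(8, 2), (9, 2)]; region rows[8,10) x cols[0,4) = 2x4
Op 6 cut(0, 3): punch at orig (8,3); cuts so far [(8, 2), (8, 3), (9, 2)]; region rows[8,10) x cols[0,4) = 2x4
Op 7 cut(1, 0): punch at orig (9,0); cuts so far [(8, 2), (8, 3), (9, 0), (9, 2)]; region rows[8,10) x cols[0,4) = 2x4
Unfold 1 (reflect across h@10): 8 holes -> [(8, 2), (8, 3), (9, 0), (9, 2), (10, 0), (10, 2), (11, 2), (11, 3)]
Unfold 2 (reflect across h@12): 16 holes -> [(8, 2), (8, 3), (9, 0), (9, 2), (10, 0), (10, 2), (11, 2), (11, 3), (12, 2), (12, 3), (13, 0), (13, 2), (14, 0), (14, 2), (15, 2), (15, 3)]
Unfold 3 (reflect across h@8): 32 holes -> [(0, 2), (0, 3), (1, 0), (1, 2), (2, 0), (2, 2), (3, 2), (3, 3), (4, 2), (4, 3), (5, 0), (5, 2), (6, 0), (6, 2), (7, 2), (7, 3), (8, 2), (8, 3), (9, 0), (9, 2), (10, 0), (10, 2), (11, 2), (11, 3), (12, 2), (12, 3), (13, 0), (13, 2), (14, 0), (14, 2), (15, 2), (15, 3)]

Answer: ..OO
O.O.
O.O.
..OO
..OO
O.O.
O.O.
..OO
..OO
O.O.
O.O.
..OO
..OO
O.O.
O.O.
..OO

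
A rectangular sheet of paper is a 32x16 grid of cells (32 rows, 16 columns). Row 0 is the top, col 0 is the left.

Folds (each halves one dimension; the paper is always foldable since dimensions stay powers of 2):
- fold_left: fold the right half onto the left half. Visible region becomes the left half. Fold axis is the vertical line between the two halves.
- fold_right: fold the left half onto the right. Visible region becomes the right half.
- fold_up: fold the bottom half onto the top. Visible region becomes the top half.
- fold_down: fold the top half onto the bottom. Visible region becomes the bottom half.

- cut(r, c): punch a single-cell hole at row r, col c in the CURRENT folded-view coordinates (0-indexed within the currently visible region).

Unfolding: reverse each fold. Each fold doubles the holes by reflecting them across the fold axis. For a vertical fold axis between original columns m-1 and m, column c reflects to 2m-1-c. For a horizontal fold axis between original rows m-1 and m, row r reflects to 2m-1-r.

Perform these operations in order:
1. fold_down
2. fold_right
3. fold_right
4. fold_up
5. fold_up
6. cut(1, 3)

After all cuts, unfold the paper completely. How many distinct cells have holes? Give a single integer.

Op 1 fold_down: fold axis h@16; visible region now rows[16,32) x cols[0,16) = 16x16
Op 2 fold_right: fold axis v@8; visible region now rows[16,32) x cols[8,16) = 16x8
Op 3 fold_right: fold axis v@12; visible region now rows[16,32) x cols[12,16) = 16x4
Op 4 fold_up: fold axis h@24; visible region now rows[16,24) x cols[12,16) = 8x4
Op 5 fold_up: fold axis h@20; visible region now rows[16,20) x cols[12,16) = 4x4
Op 6 cut(1, 3): punch at orig (17,15); cuts so far [(17, 15)]; region rows[16,20) x cols[12,16) = 4x4
Unfold 1 (reflect across h@20): 2 holes -> [(17, 15), (22, 15)]
Unfold 2 (reflect across h@24): 4 holes -> [(17, 15), (22, 15), (25, 15), (30, 15)]
Unfold 3 (reflect across v@12): 8 holes -> [(17, 8), (17, 15), (22, 8), (22, 15), (25, 8), (25, 15), (30, 8), (30, 15)]
Unfold 4 (reflect across v@8): 16 holes -> [(17, 0), (17, 7), (17, 8), (17, 15), (22, 0), (22, 7), (22, 8), (22, 15), (25, 0), (25, 7), (25, 8), (25, 15), (30, 0), (30, 7), (30, 8), (30, 15)]
Unfold 5 (reflect across h@16): 32 holes -> [(1, 0), (1, 7), (1, 8), (1, 15), (6, 0), (6, 7), (6, 8), (6, 15), (9, 0), (9, 7), (9, 8), (9, 15), (14, 0), (14, 7), (14, 8), (14, 15), (17, 0), (17, 7), (17, 8), (17, 15), (22, 0), (22, 7), (22, 8), (22, 15), (25, 0), (25, 7), (25, 8), (25, 15), (30, 0), (30, 7), (30, 8), (30, 15)]

Answer: 32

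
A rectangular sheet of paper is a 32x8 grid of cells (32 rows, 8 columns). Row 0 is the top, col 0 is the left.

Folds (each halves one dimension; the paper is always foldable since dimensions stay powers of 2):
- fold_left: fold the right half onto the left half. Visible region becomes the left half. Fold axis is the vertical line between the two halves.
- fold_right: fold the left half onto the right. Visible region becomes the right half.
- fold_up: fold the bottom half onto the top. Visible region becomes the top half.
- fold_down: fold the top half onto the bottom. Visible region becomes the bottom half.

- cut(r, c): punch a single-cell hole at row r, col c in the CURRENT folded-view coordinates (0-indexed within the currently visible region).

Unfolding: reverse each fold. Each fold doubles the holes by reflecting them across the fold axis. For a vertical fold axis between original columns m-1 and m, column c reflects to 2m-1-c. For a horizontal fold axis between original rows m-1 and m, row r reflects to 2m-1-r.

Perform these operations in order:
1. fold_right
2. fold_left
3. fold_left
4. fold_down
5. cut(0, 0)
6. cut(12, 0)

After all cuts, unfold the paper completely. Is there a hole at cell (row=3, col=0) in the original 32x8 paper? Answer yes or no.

Op 1 fold_right: fold axis v@4; visible region now rows[0,32) x cols[4,8) = 32x4
Op 2 fold_left: fold axis v@6; visible region now rows[0,32) x cols[4,6) = 32x2
Op 3 fold_left: fold axis v@5; visible region now rows[0,32) x cols[4,5) = 32x1
Op 4 fold_down: fold axis h@16; visible region now rows[16,32) x cols[4,5) = 16x1
Op 5 cut(0, 0): punch at orig (16,4); cuts so far [(16, 4)]; region rows[16,32) x cols[4,5) = 16x1
Op 6 cut(12, 0): punch at orig (28,4); cuts so far [(16, 4), (28, 4)]; region rows[16,32) x cols[4,5) = 16x1
Unfold 1 (reflect across h@16): 4 holes -> [(3, 4), (15, 4), (16, 4), (28, 4)]
Unfold 2 (reflect across v@5): 8 holes -> [(3, 4), (3, 5), (15, 4), (15, 5), (16, 4), (16, 5), (28, 4), (28, 5)]
Unfold 3 (reflect across v@6): 16 holes -> [(3, 4), (3, 5), (3, 6), (3, 7), (15, 4), (15, 5), (15, 6), (15, 7), (16, 4), (16, 5), (16, 6), (16, 7), (28, 4), (28, 5), (28, 6), (28, 7)]
Unfold 4 (reflect across v@4): 32 holes -> [(3, 0), (3, 1), (3, 2), (3, 3), (3, 4), (3, 5), (3, 6), (3, 7), (15, 0), (15, 1), (15, 2), (15, 3), (15, 4), (15, 5), (15, 6), (15, 7), (16, 0), (16, 1), (16, 2), (16, 3), (16, 4), (16, 5), (16, 6), (16, 7), (28, 0), (28, 1), (28, 2), (28, 3), (28, 4), (28, 5), (28, 6), (28, 7)]
Holes: [(3, 0), (3, 1), (3, 2), (3, 3), (3, 4), (3, 5), (3, 6), (3, 7), (15, 0), (15, 1), (15, 2), (15, 3), (15, 4), (15, 5), (15, 6), (15, 7), (16, 0), (16, 1), (16, 2), (16, 3), (16, 4), (16, 5), (16, 6), (16, 7), (28, 0), (28, 1), (28, 2), (28, 3), (28, 4), (28, 5), (28, 6), (28, 7)]

Answer: yes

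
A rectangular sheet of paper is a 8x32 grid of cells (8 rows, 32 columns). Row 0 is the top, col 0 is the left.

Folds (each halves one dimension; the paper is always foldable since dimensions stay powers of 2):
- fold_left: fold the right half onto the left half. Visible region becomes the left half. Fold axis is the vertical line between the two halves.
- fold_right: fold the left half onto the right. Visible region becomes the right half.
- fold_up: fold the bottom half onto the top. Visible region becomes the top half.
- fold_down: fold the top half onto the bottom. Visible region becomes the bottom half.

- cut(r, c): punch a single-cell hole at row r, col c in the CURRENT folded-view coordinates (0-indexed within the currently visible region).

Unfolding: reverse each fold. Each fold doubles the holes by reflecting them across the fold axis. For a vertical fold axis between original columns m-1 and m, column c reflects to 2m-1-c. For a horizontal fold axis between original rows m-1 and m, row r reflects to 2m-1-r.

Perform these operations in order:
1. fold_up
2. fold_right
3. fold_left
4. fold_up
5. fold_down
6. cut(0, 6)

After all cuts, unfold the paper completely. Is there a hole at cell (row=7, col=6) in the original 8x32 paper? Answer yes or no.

Op 1 fold_up: fold axis h@4; visible region now rows[0,4) x cols[0,32) = 4x32
Op 2 fold_right: fold axis v@16; visible region now rows[0,4) x cols[16,32) = 4x16
Op 3 fold_left: fold axis v@24; visible region now rows[0,4) x cols[16,24) = 4x8
Op 4 fold_up: fold axis h@2; visible region now rows[0,2) x cols[16,24) = 2x8
Op 5 fold_down: fold axis h@1; visible region now rows[1,2) x cols[16,24) = 1x8
Op 6 cut(0, 6): punch at orig (1,22); cuts so far [(1, 22)]; region rows[1,2) x cols[16,24) = 1x8
Unfold 1 (reflect across h@1): 2 holes -> [(0, 22), (1, 22)]
Unfold 2 (reflect across h@2): 4 holes -> [(0, 22), (1, 22), (2, 22), (3, 22)]
Unfold 3 (reflect across v@24): 8 holes -> [(0, 22), (0, 25), (1, 22), (1, 25), (2, 22), (2, 25), (3, 22), (3, 25)]
Unfold 4 (reflect across v@16): 16 holes -> [(0, 6), (0, 9), (0, 22), (0, 25), (1, 6), (1, 9), (1, 22), (1, 25), (2, 6), (2, 9), (2, 22), (2, 25), (3, 6), (3, 9), (3, 22), (3, 25)]
Unfold 5 (reflect across h@4): 32 holes -> [(0, 6), (0, 9), (0, 22), (0, 25), (1, 6), (1, 9), (1, 22), (1, 25), (2, 6), (2, 9), (2, 22), (2, 25), (3, 6), (3, 9), (3, 22), (3, 25), (4, 6), (4, 9), (4, 22), (4, 25), (5, 6), (5, 9), (5, 22), (5, 25), (6, 6), (6, 9), (6, 22), (6, 25), (7, 6), (7, 9), (7, 22), (7, 25)]
Holes: [(0, 6), (0, 9), (0, 22), (0, 25), (1, 6), (1, 9), (1, 22), (1, 25), (2, 6), (2, 9), (2, 22), (2, 25), (3, 6), (3, 9), (3, 22), (3, 25), (4, 6), (4, 9), (4, 22), (4, 25), (5, 6), (5, 9), (5, 22), (5, 25), (6, 6), (6, 9), (6, 22), (6, 25), (7, 6), (7, 9), (7, 22), (7, 25)]

Answer: yes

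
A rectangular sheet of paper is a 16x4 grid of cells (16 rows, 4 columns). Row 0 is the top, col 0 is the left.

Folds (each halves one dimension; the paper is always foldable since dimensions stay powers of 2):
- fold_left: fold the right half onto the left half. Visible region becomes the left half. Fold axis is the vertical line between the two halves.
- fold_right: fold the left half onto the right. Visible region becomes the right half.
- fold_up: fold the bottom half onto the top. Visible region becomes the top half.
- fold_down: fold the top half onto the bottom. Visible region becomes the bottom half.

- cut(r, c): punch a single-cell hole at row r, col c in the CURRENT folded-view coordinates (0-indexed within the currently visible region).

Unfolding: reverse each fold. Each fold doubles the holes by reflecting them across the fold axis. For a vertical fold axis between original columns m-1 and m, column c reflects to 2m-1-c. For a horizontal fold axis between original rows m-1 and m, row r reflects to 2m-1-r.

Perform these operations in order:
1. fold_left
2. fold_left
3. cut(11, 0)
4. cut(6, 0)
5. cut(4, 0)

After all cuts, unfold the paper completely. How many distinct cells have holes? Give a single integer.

Answer: 12

Derivation:
Op 1 fold_left: fold axis v@2; visible region now rows[0,16) x cols[0,2) = 16x2
Op 2 fold_left: fold axis v@1; visible region now rows[0,16) x cols[0,1) = 16x1
Op 3 cut(11, 0): punch at orig (11,0); cuts so far [(11, 0)]; region rows[0,16) x cols[0,1) = 16x1
Op 4 cut(6, 0): punch at orig (6,0); cuts so far [(6, 0), (11, 0)]; region rows[0,16) x cols[0,1) = 16x1
Op 5 cut(4, 0): punch at orig (4,0); cuts so far [(4, 0), (6, 0), (11, 0)]; region rows[0,16) x cols[0,1) = 16x1
Unfold 1 (reflect across v@1): 6 holes -> [(4, 0), (4, 1), (6, 0), (6, 1), (11, 0), (11, 1)]
Unfold 2 (reflect across v@2): 12 holes -> [(4, 0), (4, 1), (4, 2), (4, 3), (6, 0), (6, 1), (6, 2), (6, 3), (11, 0), (11, 1), (11, 2), (11, 3)]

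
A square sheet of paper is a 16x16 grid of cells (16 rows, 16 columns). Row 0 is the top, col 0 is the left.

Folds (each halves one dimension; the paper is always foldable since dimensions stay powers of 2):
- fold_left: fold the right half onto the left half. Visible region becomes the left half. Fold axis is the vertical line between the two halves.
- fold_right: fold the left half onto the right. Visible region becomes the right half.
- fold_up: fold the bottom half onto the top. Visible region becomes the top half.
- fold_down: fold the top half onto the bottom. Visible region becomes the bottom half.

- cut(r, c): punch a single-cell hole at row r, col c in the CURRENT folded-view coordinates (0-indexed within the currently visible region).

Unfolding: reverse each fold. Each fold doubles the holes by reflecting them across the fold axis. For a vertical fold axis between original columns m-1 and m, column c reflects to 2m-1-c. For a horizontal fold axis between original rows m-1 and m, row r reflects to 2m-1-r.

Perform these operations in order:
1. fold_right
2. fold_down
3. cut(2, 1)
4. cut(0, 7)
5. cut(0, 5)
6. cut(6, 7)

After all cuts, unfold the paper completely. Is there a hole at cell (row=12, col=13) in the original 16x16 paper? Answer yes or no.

Answer: no

Derivation:
Op 1 fold_right: fold axis v@8; visible region now rows[0,16) x cols[8,16) = 16x8
Op 2 fold_down: fold axis h@8; visible region now rows[8,16) x cols[8,16) = 8x8
Op 3 cut(2, 1): punch at orig (10,9); cuts so far [(10, 9)]; region rows[8,16) x cols[8,16) = 8x8
Op 4 cut(0, 7): punch at orig (8,15); cuts so far [(8, 15), (10, 9)]; region rows[8,16) x cols[8,16) = 8x8
Op 5 cut(0, 5): punch at orig (8,13); cuts so far [(8, 13), (8, 15), (10, 9)]; region rows[8,16) x cols[8,16) = 8x8
Op 6 cut(6, 7): punch at orig (14,15); cuts so far [(8, 13), (8, 15), (10, 9), (14, 15)]; region rows[8,16) x cols[8,16) = 8x8
Unfold 1 (reflect across h@8): 8 holes -> [(1, 15), (5, 9), (7, 13), (7, 15), (8, 13), (8, 15), (10, 9), (14, 15)]
Unfold 2 (reflect across v@8): 16 holes -> [(1, 0), (1, 15), (5, 6), (5, 9), (7, 0), (7, 2), (7, 13), (7, 15), (8, 0), (8, 2), (8, 13), (8, 15), (10, 6), (10, 9), (14, 0), (14, 15)]
Holes: [(1, 0), (1, 15), (5, 6), (5, 9), (7, 0), (7, 2), (7, 13), (7, 15), (8, 0), (8, 2), (8, 13), (8, 15), (10, 6), (10, 9), (14, 0), (14, 15)]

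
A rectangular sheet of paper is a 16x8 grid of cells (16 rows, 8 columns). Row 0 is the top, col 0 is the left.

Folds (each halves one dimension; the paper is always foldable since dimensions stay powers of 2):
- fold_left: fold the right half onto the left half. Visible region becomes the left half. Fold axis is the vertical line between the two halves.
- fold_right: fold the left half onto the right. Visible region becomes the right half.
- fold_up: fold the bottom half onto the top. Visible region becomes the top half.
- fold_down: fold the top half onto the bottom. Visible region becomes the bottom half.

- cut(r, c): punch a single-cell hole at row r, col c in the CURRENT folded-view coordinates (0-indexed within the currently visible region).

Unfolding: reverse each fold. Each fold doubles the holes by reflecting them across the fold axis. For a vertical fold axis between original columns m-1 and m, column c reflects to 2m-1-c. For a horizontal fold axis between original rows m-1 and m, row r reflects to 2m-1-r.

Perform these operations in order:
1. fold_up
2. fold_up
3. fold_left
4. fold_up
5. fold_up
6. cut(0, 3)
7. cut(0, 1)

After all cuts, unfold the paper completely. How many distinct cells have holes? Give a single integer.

Answer: 64

Derivation:
Op 1 fold_up: fold axis h@8; visible region now rows[0,8) x cols[0,8) = 8x8
Op 2 fold_up: fold axis h@4; visible region now rows[0,4) x cols[0,8) = 4x8
Op 3 fold_left: fold axis v@4; visible region now rows[0,4) x cols[0,4) = 4x4
Op 4 fold_up: fold axis h@2; visible region now rows[0,2) x cols[0,4) = 2x4
Op 5 fold_up: fold axis h@1; visible region now rows[0,1) x cols[0,4) = 1x4
Op 6 cut(0, 3): punch at orig (0,3); cuts so far [(0, 3)]; region rows[0,1) x cols[0,4) = 1x4
Op 7 cut(0, 1): punch at orig (0,1); cuts so far [(0, 1), (0, 3)]; region rows[0,1) x cols[0,4) = 1x4
Unfold 1 (reflect across h@1): 4 holes -> [(0, 1), (0, 3), (1, 1), (1, 3)]
Unfold 2 (reflect across h@2): 8 holes -> [(0, 1), (0, 3), (1, 1), (1, 3), (2, 1), (2, 3), (3, 1), (3, 3)]
Unfold 3 (reflect across v@4): 16 holes -> [(0, 1), (0, 3), (0, 4), (0, 6), (1, 1), (1, 3), (1, 4), (1, 6), (2, 1), (2, 3), (2, 4), (2, 6), (3, 1), (3, 3), (3, 4), (3, 6)]
Unfold 4 (reflect across h@4): 32 holes -> [(0, 1), (0, 3), (0, 4), (0, 6), (1, 1), (1, 3), (1, 4), (1, 6), (2, 1), (2, 3), (2, 4), (2, 6), (3, 1), (3, 3), (3, 4), (3, 6), (4, 1), (4, 3), (4, 4), (4, 6), (5, 1), (5, 3), (5, 4), (5, 6), (6, 1), (6, 3), (6, 4), (6, 6), (7, 1), (7, 3), (7, 4), (7, 6)]
Unfold 5 (reflect across h@8): 64 holes -> [(0, 1), (0, 3), (0, 4), (0, 6), (1, 1), (1, 3), (1, 4), (1, 6), (2, 1), (2, 3), (2, 4), (2, 6), (3, 1), (3, 3), (3, 4), (3, 6), (4, 1), (4, 3), (4, 4), (4, 6), (5, 1), (5, 3), (5, 4), (5, 6), (6, 1), (6, 3), (6, 4), (6, 6), (7, 1), (7, 3), (7, 4), (7, 6), (8, 1), (8, 3), (8, 4), (8, 6), (9, 1), (9, 3), (9, 4), (9, 6), (10, 1), (10, 3), (10, 4), (10, 6), (11, 1), (11, 3), (11, 4), (11, 6), (12, 1), (12, 3), (12, 4), (12, 6), (13, 1), (13, 3), (13, 4), (13, 6), (14, 1), (14, 3), (14, 4), (14, 6), (15, 1), (15, 3), (15, 4), (15, 6)]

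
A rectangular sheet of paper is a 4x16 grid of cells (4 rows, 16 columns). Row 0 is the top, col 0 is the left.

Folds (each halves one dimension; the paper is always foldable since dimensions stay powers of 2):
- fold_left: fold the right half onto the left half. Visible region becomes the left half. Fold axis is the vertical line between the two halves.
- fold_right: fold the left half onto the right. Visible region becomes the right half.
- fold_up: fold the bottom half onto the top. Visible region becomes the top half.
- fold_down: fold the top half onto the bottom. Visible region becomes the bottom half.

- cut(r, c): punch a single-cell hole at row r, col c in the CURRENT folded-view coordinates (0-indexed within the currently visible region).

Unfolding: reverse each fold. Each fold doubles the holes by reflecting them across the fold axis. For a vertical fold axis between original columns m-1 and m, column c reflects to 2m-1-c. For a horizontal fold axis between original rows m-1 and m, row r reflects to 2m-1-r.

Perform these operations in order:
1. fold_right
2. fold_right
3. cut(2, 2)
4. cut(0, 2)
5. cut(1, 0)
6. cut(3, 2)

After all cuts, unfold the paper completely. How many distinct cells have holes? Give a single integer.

Op 1 fold_right: fold axis v@8; visible region now rows[0,4) x cols[8,16) = 4x8
Op 2 fold_right: fold axis v@12; visible region now rows[0,4) x cols[12,16) = 4x4
Op 3 cut(2, 2): punch at orig (2,14); cuts so far [(2, 14)]; region rows[0,4) x cols[12,16) = 4x4
Op 4 cut(0, 2): punch at orig (0,14); cuts so far [(0, 14), (2, 14)]; region rows[0,4) x cols[12,16) = 4x4
Op 5 cut(1, 0): punch at orig (1,12); cuts so far [(0, 14), (1, 12), (2, 14)]; region rows[0,4) x cols[12,16) = 4x4
Op 6 cut(3, 2): punch at orig (3,14); cuts so far [(0, 14), (1, 12), (2, 14), (3, 14)]; region rows[0,4) x cols[12,16) = 4x4
Unfold 1 (reflect across v@12): 8 holes -> [(0, 9), (0, 14), (1, 11), (1, 12), (2, 9), (2, 14), (3, 9), (3, 14)]
Unfold 2 (reflect across v@8): 16 holes -> [(0, 1), (0, 6), (0, 9), (0, 14), (1, 3), (1, 4), (1, 11), (1, 12), (2, 1), (2, 6), (2, 9), (2, 14), (3, 1), (3, 6), (3, 9), (3, 14)]

Answer: 16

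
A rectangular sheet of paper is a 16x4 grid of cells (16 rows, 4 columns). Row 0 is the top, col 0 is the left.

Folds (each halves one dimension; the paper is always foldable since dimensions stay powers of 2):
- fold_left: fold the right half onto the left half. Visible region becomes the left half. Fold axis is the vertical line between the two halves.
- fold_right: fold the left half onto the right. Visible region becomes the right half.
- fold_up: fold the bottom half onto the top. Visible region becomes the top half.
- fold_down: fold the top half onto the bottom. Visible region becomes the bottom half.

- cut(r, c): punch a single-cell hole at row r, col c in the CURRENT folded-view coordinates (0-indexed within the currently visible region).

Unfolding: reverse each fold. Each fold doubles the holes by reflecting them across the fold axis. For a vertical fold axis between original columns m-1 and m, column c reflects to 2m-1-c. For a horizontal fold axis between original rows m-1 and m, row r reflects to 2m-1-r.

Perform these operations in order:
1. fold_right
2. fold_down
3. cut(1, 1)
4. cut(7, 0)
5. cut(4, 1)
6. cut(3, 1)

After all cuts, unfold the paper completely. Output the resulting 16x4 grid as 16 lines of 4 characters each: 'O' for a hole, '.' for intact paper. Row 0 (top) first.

Answer: .OO.
....
....
O..O
O..O
....
O..O
....
....
O..O
....
O..O
O..O
....
....
.OO.

Derivation:
Op 1 fold_right: fold axis v@2; visible region now rows[0,16) x cols[2,4) = 16x2
Op 2 fold_down: fold axis h@8; visible region now rows[8,16) x cols[2,4) = 8x2
Op 3 cut(1, 1): punch at orig (9,3); cuts so far [(9, 3)]; region rows[8,16) x cols[2,4) = 8x2
Op 4 cut(7, 0): punch at orig (15,2); cuts so far [(9, 3), (15, 2)]; region rows[8,16) x cols[2,4) = 8x2
Op 5 cut(4, 1): punch at orig (12,3); cuts so far [(9, 3), (12, 3), (15, 2)]; region rows[8,16) x cols[2,4) = 8x2
Op 6 cut(3, 1): punch at orig (11,3); cuts so far [(9, 3), (11, 3), (12, 3), (15, 2)]; region rows[8,16) x cols[2,4) = 8x2
Unfold 1 (reflect across h@8): 8 holes -> [(0, 2), (3, 3), (4, 3), (6, 3), (9, 3), (11, 3), (12, 3), (15, 2)]
Unfold 2 (reflect across v@2): 16 holes -> [(0, 1), (0, 2), (3, 0), (3, 3), (4, 0), (4, 3), (6, 0), (6, 3), (9, 0), (9, 3), (11, 0), (11, 3), (12, 0), (12, 3), (15, 1), (15, 2)]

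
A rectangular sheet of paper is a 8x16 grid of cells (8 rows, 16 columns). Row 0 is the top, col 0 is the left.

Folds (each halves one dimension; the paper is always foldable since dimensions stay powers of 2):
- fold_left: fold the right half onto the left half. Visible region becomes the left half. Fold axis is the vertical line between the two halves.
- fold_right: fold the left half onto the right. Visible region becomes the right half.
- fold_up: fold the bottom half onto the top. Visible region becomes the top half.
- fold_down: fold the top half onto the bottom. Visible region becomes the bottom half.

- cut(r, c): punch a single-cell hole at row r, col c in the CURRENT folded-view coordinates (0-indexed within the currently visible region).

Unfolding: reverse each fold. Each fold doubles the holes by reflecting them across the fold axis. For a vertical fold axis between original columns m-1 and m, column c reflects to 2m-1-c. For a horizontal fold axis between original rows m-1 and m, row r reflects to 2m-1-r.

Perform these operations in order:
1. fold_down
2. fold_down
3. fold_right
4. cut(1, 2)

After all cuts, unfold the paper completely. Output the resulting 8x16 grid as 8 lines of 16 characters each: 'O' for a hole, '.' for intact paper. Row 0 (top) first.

Answer: .....O....O.....
................
................
.....O....O.....
.....O....O.....
................
................
.....O....O.....

Derivation:
Op 1 fold_down: fold axis h@4; visible region now rows[4,8) x cols[0,16) = 4x16
Op 2 fold_down: fold axis h@6; visible region now rows[6,8) x cols[0,16) = 2x16
Op 3 fold_right: fold axis v@8; visible region now rows[6,8) x cols[8,16) = 2x8
Op 4 cut(1, 2): punch at orig (7,10); cuts so far [(7, 10)]; region rows[6,8) x cols[8,16) = 2x8
Unfold 1 (reflect across v@8): 2 holes -> [(7, 5), (7, 10)]
Unfold 2 (reflect across h@6): 4 holes -> [(4, 5), (4, 10), (7, 5), (7, 10)]
Unfold 3 (reflect across h@4): 8 holes -> [(0, 5), (0, 10), (3, 5), (3, 10), (4, 5), (4, 10), (7, 5), (7, 10)]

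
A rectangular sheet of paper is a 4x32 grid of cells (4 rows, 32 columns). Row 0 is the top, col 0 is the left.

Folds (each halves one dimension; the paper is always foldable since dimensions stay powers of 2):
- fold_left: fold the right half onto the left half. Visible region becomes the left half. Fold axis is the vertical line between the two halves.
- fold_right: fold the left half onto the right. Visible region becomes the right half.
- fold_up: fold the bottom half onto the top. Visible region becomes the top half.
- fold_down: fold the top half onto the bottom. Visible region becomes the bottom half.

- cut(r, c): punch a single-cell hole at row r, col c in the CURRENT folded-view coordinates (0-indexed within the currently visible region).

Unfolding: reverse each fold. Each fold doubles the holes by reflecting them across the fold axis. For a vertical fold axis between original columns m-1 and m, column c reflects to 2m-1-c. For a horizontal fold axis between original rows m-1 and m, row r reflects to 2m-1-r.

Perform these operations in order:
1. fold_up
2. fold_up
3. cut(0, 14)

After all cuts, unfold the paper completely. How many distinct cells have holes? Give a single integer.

Op 1 fold_up: fold axis h@2; visible region now rows[0,2) x cols[0,32) = 2x32
Op 2 fold_up: fold axis h@1; visible region now rows[0,1) x cols[0,32) = 1x32
Op 3 cut(0, 14): punch at orig (0,14); cuts so far [(0, 14)]; region rows[0,1) x cols[0,32) = 1x32
Unfold 1 (reflect across h@1): 2 holes -> [(0, 14), (1, 14)]
Unfold 2 (reflect across h@2): 4 holes -> [(0, 14), (1, 14), (2, 14), (3, 14)]

Answer: 4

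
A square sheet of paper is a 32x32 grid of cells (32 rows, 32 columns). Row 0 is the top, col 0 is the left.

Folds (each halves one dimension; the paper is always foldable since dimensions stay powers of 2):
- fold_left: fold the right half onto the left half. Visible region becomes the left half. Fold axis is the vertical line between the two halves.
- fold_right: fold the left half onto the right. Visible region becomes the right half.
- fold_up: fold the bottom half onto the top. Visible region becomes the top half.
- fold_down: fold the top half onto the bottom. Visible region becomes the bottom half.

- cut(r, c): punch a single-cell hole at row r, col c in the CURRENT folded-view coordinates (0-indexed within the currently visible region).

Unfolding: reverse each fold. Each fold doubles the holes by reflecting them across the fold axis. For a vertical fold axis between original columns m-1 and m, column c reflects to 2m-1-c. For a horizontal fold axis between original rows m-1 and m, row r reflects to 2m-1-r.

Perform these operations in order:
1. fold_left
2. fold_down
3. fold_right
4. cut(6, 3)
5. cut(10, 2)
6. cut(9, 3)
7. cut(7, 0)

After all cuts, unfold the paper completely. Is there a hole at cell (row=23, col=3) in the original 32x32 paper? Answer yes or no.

Op 1 fold_left: fold axis v@16; visible region now rows[0,32) x cols[0,16) = 32x16
Op 2 fold_down: fold axis h@16; visible region now rows[16,32) x cols[0,16) = 16x16
Op 3 fold_right: fold axis v@8; visible region now rows[16,32) x cols[8,16) = 16x8
Op 4 cut(6, 3): punch at orig (22,11); cuts so far [(22, 11)]; region rows[16,32) x cols[8,16) = 16x8
Op 5 cut(10, 2): punch at orig (26,10); cuts so far [(22, 11), (26, 10)]; region rows[16,32) x cols[8,16) = 16x8
Op 6 cut(9, 3): punch at orig (25,11); cuts so far [(22, 11), (25, 11), (26, 10)]; region rows[16,32) x cols[8,16) = 16x8
Op 7 cut(7, 0): punch at orig (23,8); cuts so far [(22, 11), (23, 8), (25, 11), (26, 10)]; region rows[16,32) x cols[8,16) = 16x8
Unfold 1 (reflect across v@8): 8 holes -> [(22, 4), (22, 11), (23, 7), (23, 8), (25, 4), (25, 11), (26, 5), (26, 10)]
Unfold 2 (reflect across h@16): 16 holes -> [(5, 5), (5, 10), (6, 4), (6, 11), (8, 7), (8, 8), (9, 4), (9, 11), (22, 4), (22, 11), (23, 7), (23, 8), (25, 4), (25, 11), (26, 5), (26, 10)]
Unfold 3 (reflect across v@16): 32 holes -> [(5, 5), (5, 10), (5, 21), (5, 26), (6, 4), (6, 11), (6, 20), (6, 27), (8, 7), (8, 8), (8, 23), (8, 24), (9, 4), (9, 11), (9, 20), (9, 27), (22, 4), (22, 11), (22, 20), (22, 27), (23, 7), (23, 8), (23, 23), (23, 24), (25, 4), (25, 11), (25, 20), (25, 27), (26, 5), (26, 10), (26, 21), (26, 26)]
Holes: [(5, 5), (5, 10), (5, 21), (5, 26), (6, 4), (6, 11), (6, 20), (6, 27), (8, 7), (8, 8), (8, 23), (8, 24), (9, 4), (9, 11), (9, 20), (9, 27), (22, 4), (22, 11), (22, 20), (22, 27), (23, 7), (23, 8), (23, 23), (23, 24), (25, 4), (25, 11), (25, 20), (25, 27), (26, 5), (26, 10), (26, 21), (26, 26)]

Answer: no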